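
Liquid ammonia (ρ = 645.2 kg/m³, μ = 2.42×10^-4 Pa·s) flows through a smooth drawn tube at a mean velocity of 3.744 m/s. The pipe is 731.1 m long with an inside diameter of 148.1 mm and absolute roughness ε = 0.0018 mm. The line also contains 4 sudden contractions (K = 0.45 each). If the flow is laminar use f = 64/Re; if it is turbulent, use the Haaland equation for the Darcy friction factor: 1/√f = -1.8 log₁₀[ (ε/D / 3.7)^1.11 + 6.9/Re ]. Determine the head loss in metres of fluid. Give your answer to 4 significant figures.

h_f ≈ 40.62 m

Reynolds number Re = ρVD/μ = 645.2 · 3.744 · 0.1481 / 0.000242 = 1.478e+06.
Re > 4000 → turbulent. Relative roughness ε/D = 1.8e-06/0.1481 = 1.22e-05. Haaland: 1/√f = -1.8 log₁₀[(1.22e-05/3.7)^1.11 + 6.9/1.478e+06] = -1.8 log₁₀[8.19e-07 + 4.67e-06] = 9.469, so f = 0.01115.
Total minor-loss coefficient ΣK = 4·0.45 = 1.8.
ΔP = [f·L/D + ΣK]·(ρV²/2) = [0.01115·731.1/0.1481 + 1.8]·(645.2·3.744²/2) = [55.05 + 1.8]·4522 = 2.571e+05 Pa.
Head loss h_f = ΔP/(ρg) = 2.571e+05/(645.2·9.81) = 40.62 m.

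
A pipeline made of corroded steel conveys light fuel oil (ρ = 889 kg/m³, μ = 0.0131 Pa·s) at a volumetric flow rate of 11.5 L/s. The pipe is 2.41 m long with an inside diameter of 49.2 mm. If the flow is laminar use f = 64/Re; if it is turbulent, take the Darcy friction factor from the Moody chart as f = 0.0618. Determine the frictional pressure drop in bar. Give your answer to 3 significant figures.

Q = 11.5 L/s = 11.5/1000 = 0.0115 m³/s.
Cross-sectional area A = πD²/4 = π(0.0492)²/4 = 0.001901 m²; mean velocity V = Q/A = 0.0115/0.001901 = 6.049 m/s.
Reynolds number Re = ρVD/μ = 889 · 6.049 · 0.0492 / 0.0131 = 2.02e+04.
Re > 4000 → turbulent; use the Moody-chart value f = 0.0618.
Darcy-Weisbach: ΔP = f(L/D)(ρV²/2) = 0.0618·(2.41/0.0492)·(889·6.049²/2) = 0.0618·48.98·1.626e+04 = 4.923e+04 Pa.
ΔP = 4.923e+04 Pa = 0.492 bar.

ΔP ≈ 0.492 bar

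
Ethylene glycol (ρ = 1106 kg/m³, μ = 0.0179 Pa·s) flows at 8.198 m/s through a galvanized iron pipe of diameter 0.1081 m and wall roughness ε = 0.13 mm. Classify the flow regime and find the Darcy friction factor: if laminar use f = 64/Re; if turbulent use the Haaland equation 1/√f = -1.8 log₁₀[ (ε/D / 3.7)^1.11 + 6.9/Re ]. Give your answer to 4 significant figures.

f ≈ 0.02402

Re = ρVD/μ = 1106·8.198·0.1081/0.0179 = 5.476e+04.
Re > 4000 → turbulent. ε/D = 0.00013/0.1081 = 0.0012; Haaland: 1/√f = -1.8 log₁₀[0.000134 + 0.000126] = 6.452, so f = 0.02402.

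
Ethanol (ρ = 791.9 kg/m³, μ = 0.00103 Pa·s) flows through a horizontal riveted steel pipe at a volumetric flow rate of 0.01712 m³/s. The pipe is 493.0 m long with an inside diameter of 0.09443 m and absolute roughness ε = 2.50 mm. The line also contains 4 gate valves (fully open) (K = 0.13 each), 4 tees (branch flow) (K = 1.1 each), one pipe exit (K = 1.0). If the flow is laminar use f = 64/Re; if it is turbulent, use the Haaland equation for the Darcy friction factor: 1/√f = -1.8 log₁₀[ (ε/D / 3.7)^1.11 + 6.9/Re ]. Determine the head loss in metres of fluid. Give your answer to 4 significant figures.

Cross-sectional area A = πD²/4 = π(0.09443)²/4 = 0.007003 m²; mean velocity V = Q/A = 0.01712/0.007003 = 2.445 m/s.
Reynolds number Re = ρVD/μ = 791.9 · 2.445 · 0.09443 / 0.00103 = 1.775e+05.
Re > 4000 → turbulent. Relative roughness ε/D = 0.0025/0.09443 = 0.0265. Haaland: 1/√f = -1.8 log₁₀[(0.0265/3.7)^1.11 + 6.9/1.775e+05] = -1.8 log₁₀[0.00416 + 3.89e-05] = 4.279, so f = 0.05461.
Total minor-loss coefficient ΣK = 4·0.13 + 4·1.1 + 1·1 = 5.92.
ΔP = [f·L/D + ΣK]·(ρV²/2) = [0.05461·493/0.09443 + 5.92]·(791.9·2.445²/2) = [285.1 + 5.92]·2366 = 6.886e+05 Pa.
Head loss h_f = ΔP/(ρg) = 6.886e+05/(791.9·9.81) = 88.64 m.

h_f ≈ 88.64 m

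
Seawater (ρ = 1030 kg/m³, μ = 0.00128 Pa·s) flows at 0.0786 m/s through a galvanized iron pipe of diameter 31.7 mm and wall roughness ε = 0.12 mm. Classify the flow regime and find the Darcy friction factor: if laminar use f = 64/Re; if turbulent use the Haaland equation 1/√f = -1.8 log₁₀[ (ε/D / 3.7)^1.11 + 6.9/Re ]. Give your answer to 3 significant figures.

Re = ρVD/μ = 1030·0.0786·0.0317/0.00128 = 2005.
Re < 2300 → laminar, so f = 64/Re = 0.03192 (roughness is irrelevant in laminar flow).

f ≈ 0.0319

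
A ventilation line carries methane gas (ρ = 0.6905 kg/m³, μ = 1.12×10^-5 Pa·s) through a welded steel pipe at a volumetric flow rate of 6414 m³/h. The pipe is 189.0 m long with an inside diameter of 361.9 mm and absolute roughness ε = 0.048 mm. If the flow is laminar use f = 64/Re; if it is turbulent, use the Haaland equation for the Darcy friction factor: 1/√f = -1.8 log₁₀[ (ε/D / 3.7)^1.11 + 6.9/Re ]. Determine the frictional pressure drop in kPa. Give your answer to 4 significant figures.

ΔP ≈ 0.8134 kPa

Q = 6414 m³/h = 6414/3600 = 1.782 m³/s.
Cross-sectional area A = πD²/4 = π(0.3619)²/4 = 0.1029 m²; mean velocity V = Q/A = 1.782/0.1029 = 17.32 m/s.
Reynolds number Re = ρVD/μ = 0.6905 · 17.32 · 0.3619 / 1.12e-05 = 3.865e+05.
Re > 4000 → turbulent. Relative roughness ε/D = 4.8e-05/0.3619 = 0.000133. Haaland: 1/√f = -1.8 log₁₀[(0.000133/3.7)^1.11 + 6.9/3.865e+05] = -1.8 log₁₀[1.16e-05 + 1.79e-05] = 8.155, so f = 0.01504.
Darcy-Weisbach: ΔP = f(L/D)(ρV²/2) = 0.01504·(189/0.3619)·(0.6905·17.32²/2) = 0.01504·522.2·103.6 = 813.4 Pa.
ΔP = 813.4 Pa = 0.8134 kPa.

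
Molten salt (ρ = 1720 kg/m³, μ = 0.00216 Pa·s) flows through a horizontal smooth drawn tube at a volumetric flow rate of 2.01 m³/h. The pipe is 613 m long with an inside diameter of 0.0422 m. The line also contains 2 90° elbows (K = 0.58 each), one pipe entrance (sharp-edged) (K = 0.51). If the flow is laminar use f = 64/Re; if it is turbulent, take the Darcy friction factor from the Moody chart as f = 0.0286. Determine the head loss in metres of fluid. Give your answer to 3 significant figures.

h_f ≈ 3.39 m

Q = 2.01 m³/h = 2.01/3600 = 0.0005583 m³/s.
Cross-sectional area A = πD²/4 = π(0.0422)²/4 = 0.001399 m²; mean velocity V = Q/A = 0.0005583/0.001399 = 0.3992 m/s.
Reynolds number Re = ρVD/μ = 1720 · 0.3992 · 0.0422 / 0.00216 = 1.341e+04.
Re > 4000 → turbulent; use the Moody-chart value f = 0.0286.
Total minor-loss coefficient ΣK = 2·0.58 + 1·0.51 = 1.67.
ΔP = [f·L/D + ΣK]·(ρV²/2) = [0.0286·613/0.0422 + 1.67]·(1720·0.3992²/2) = [415.4 + 1.67]·137 = 5.716e+04 Pa.
Head loss h_f = ΔP/(ρg) = 5.716e+04/(1720·9.81) = 3.39 m.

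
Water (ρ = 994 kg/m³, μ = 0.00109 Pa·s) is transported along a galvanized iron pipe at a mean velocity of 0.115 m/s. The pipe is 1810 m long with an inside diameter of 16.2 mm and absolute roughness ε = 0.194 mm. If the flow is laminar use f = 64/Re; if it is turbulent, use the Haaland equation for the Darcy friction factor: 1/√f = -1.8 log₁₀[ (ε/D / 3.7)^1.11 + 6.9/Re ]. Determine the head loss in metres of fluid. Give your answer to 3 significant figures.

Reynolds number Re = ρVD/μ = 994 · 0.115 · 0.0162 / 0.00109 = 1699.
Re < 2300 → laminar flow, so f = 64/Re = 64/1699 = 0.03767 (the turbulent correlation is not needed).
Darcy-Weisbach: ΔP = f(L/D)(ρV²/2) = 0.03767·(1810/0.0162)·(994·0.115²/2) = 0.03767·1.117e+05·6.573 = 2.766e+04 Pa.
Head loss h_f = ΔP/(ρg) = 2.766e+04/(994·9.81) = 2.84 m.

h_f ≈ 2.84 m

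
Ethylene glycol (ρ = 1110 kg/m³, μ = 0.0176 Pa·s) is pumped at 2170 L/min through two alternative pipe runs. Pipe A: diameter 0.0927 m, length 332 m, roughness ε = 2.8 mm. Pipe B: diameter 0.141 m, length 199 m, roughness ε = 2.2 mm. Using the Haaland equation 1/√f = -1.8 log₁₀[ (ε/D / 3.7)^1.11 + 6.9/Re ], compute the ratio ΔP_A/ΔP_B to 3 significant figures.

ΔP_A/ΔP_B ≈ 17.1

Pipe A: V = Q/A = 0.03617/0.006749 = 5.359 m/s; Re = 3.133e+04; ε/D = 0.0302; Haaland → f = 0.05843; ΔP_A = f(L/D)(ρV²/2) = 3.335e+06 Pa.
Pipe B: V = Q/A = 0.03617/0.01561 = 2.316 m/s; Re = 2.06e+04; ε/D = 0.0156; Haaland → f = 0.04646; ΔP_B = f(L/D)(ρV²/2) = 1.952e+05 Pa.
ΔP_A/ΔP_B = 3.335e+06/1.952e+05 = 17.1.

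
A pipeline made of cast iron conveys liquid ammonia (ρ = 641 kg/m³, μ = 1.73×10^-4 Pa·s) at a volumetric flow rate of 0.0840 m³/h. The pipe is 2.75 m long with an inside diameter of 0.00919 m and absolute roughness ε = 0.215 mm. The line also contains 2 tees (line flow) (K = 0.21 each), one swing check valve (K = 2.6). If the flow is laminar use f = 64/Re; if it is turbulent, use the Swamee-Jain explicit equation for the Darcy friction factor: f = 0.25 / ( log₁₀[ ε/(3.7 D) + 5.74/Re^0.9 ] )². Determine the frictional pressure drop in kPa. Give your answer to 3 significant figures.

Q = 0.0840 m³/h = 0.0840/3600 = 2.333e-05 m³/s.
Cross-sectional area A = πD²/4 = π(0.00919)²/4 = 6.633e-05 m²; mean velocity V = Q/A = 2.333e-05/6.633e-05 = 0.3518 m/s.
Reynolds number Re = ρVD/μ = 641 · 0.3518 · 0.00919 / 0.000173 = 1.198e+04.
Re > 4000 → turbulent. Relative roughness ε/D = 0.000215/0.00919 = 0.0234. Swamee-Jain: f = 0.25/(log₁₀[0.0234/3.7 + 5.74/1.198e+04^0.9])² = 0.25/(log₁₀[0.00632 + 0.00123])² = 0.25/(-2.122)² = 0.05551.
Total minor-loss coefficient ΣK = 2·0.21 + 1·2.6 = 3.02.
ΔP = [f·L/D + ΣK]·(ρV²/2) = [0.05551·2.75/0.00919 + 3.02]·(641·0.3518²/2) = [16.61 + 3.02]·39.66 = 778.6 Pa.
ΔP = 778.6 Pa = 0.779 kPa.

ΔP ≈ 0.779 kPa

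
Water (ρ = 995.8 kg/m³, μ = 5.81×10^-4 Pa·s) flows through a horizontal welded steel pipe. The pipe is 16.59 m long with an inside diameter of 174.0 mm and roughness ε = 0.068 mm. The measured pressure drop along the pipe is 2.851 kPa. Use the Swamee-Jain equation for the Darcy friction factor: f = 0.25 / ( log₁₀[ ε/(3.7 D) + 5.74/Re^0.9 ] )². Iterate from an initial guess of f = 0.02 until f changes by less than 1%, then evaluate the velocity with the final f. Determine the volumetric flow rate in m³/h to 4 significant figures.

Q ≈ 161.2 m³/h

Rearranging Darcy-Weisbach: V = √(2·ΔP·D/(f·L·ρ)). With ε/D = 6.8e-05/0.174 = 0.000391, iterate starting from f = 0.02:
  f = 0.02 → V = √(2·2851·0.174/(0.02·16.59·995.8)) = 1.733 m/s; Re = ρVD/μ = 5.168e+05; f → 0.01702
  f = 0.01702 → V = 1.878 m/s; Re = 5.602e+05; f → 0.01694
Converged (Δf/f < 1%). With the final f = 0.01694: V = √(2·2851·0.174/(0.01694·16.59·995.8)) = 1.883 m/s.
Q = V·A = 1.883·(π/4·0.174²) = 0.04477 m³/s = 161.2 m³/h.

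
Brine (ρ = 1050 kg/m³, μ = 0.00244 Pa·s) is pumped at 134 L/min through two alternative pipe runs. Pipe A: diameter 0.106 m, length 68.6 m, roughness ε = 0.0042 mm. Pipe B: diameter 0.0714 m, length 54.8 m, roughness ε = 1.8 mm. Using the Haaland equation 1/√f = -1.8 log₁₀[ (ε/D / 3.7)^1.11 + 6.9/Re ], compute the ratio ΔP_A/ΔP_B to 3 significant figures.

Pipe A: V = Q/A = 0.002233/0.008825 = 0.2531 m/s; Re = 1.154e+04; ε/D = 3.96e-05; Haaland → f = 0.02974; ΔP_A = f(L/D)(ρV²/2) = 647.3 Pa.
Pipe B: V = Q/A = 0.002233/0.004004 = 0.5578 m/s; Re = 1.714e+04; ε/D = 0.0252; Haaland → f = 0.05529; ΔP_B = f(L/D)(ρV²/2) = 6932 Pa.
ΔP_A/ΔP_B = 647.3/6932 = 0.0934.

ΔP_A/ΔP_B ≈ 0.0934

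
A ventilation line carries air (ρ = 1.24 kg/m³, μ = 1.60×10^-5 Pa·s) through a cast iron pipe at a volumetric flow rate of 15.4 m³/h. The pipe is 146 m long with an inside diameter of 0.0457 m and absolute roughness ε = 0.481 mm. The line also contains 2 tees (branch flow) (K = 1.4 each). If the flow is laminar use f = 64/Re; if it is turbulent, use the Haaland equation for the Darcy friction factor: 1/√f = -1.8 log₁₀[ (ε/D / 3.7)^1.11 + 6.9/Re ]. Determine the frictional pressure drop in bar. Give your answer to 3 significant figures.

ΔP ≈ 0.00604 bar

Q = 15.4 m³/h = 15.4/3600 = 0.004278 m³/s.
Cross-sectional area A = πD²/4 = π(0.0457)²/4 = 0.00164 m²; mean velocity V = Q/A = 0.004278/0.00164 = 2.608 m/s.
Reynolds number Re = ρVD/μ = 1.24 · 2.608 · 0.0457 / 1.6e-05 = 9237.
Re > 4000 → turbulent. Relative roughness ε/D = 0.000481/0.0457 = 0.0105. Haaland: 1/√f = -1.8 log₁₀[(0.0105/3.7)^1.11 + 6.9/9237] = -1.8 log₁₀[0.00149 + 0.000747] = 4.77, so f = 0.04396.
Total minor-loss coefficient ΣK = 2·1.4 = 2.8.
ΔP = [f·L/D + ΣK]·(ρV²/2) = [0.04396·146/0.0457 + 2.8]·(1.24·2.608²/2) = [140.4 + 2.8]·4.217 = 604 Pa.
ΔP = 604 Pa = 0.00604 bar.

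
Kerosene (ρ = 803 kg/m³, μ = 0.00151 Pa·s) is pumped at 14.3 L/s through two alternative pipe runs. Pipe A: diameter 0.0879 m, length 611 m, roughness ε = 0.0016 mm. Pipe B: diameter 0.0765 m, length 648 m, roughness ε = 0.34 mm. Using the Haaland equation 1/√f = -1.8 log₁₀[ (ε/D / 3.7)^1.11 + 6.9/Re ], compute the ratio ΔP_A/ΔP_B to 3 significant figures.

ΔP_A/ΔP_B ≈ 0.274

Pipe A: V = Q/A = 0.0143/0.006068 = 2.357 m/s; Re = 1.102e+05; ε/D = 1.82e-05; Haaland → f = 0.01754; ΔP_A = f(L/D)(ρV²/2) = 2.719e+05 Pa.
Pipe B: V = Q/A = 0.0143/0.004596 = 3.111 m/s; Re = 1.266e+05; ε/D = 0.00444; Haaland → f = 0.0301; ΔP_B = f(L/D)(ρV²/2) = 9.909e+05 Pa.
ΔP_A/ΔP_B = 2.719e+05/9.909e+05 = 0.274.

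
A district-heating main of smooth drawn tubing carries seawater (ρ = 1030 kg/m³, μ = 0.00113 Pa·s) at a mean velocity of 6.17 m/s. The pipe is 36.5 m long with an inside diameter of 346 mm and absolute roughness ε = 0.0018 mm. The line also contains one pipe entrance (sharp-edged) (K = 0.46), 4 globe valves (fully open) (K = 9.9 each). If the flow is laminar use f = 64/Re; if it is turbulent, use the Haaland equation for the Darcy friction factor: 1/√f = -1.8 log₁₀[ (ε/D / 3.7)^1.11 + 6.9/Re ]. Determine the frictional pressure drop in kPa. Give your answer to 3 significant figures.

ΔP ≈ 807 kPa

Reynolds number Re = ρVD/μ = 1030 · 6.17 · 0.346 / 0.00113 = 1.946e+06.
Re > 4000 → turbulent. Relative roughness ε/D = 1.8e-06/0.346 = 5.2e-06. Haaland: 1/√f = -1.8 log₁₀[(5.2e-06/3.7)^1.11 + 6.9/1.946e+06] = -1.8 log₁₀[3.19e-07 + 3.55e-06] = 9.743, so f = 0.01053.
Total minor-loss coefficient ΣK = 1·0.46 + 4·9.9 = 40.1.
ΔP = [f·L/D + ΣK]·(ρV²/2) = [0.01053·36.5/0.346 + 40.1]·(1030·6.17²/2) = [1.111 + 40.1]·1.961e+04 = 8.072e+05 Pa.
ΔP = 8.072e+05 Pa = 807 kPa.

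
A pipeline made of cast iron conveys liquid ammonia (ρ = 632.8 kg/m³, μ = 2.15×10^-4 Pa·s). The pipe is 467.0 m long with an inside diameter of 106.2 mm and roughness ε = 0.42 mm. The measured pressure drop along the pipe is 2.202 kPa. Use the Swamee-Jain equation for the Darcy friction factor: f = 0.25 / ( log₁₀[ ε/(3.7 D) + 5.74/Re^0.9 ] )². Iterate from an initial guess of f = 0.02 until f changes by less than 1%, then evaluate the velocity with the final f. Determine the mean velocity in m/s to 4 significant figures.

Rearranging Darcy-Weisbach: V = √(2·ΔP·D/(f·L·ρ)). With ε/D = 0.00042/0.1062 = 0.00395, iterate starting from f = 0.02:
  f = 0.02 → V = √(2·2202·0.1062/(0.02·467·632.8)) = 0.2813 m/s; Re = ρVD/μ = 8.793e+04; f → 0.02982
  f = 0.02982 → V = 0.2304 m/s; Re = 7.201e+04; f → 0.0301
Converged (Δf/f < 1%). With the final f = 0.0301: V = √(2·2202·0.1062/(0.0301·467·632.8)) = 0.2293 m/s.

V ≈ 0.2293 m/s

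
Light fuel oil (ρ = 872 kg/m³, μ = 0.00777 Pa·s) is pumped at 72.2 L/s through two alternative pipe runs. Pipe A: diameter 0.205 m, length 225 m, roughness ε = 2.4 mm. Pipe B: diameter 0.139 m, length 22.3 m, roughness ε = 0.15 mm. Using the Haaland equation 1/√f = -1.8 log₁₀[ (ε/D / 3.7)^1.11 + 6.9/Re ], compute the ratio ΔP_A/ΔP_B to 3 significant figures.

Pipe A: V = Q/A = 0.0722/0.03301 = 2.187 m/s; Re = 5.033e+04; ε/D = 0.0117; Haaland → f = 0.04109; ΔP_A = f(L/D)(ρV²/2) = 9.409e+04 Pa.
Pipe B: V = Q/A = 0.0722/0.01517 = 4.758 m/s; Re = 7.422e+04; ε/D = 0.00108; Haaland → f = 0.02287; ΔP_B = f(L/D)(ρV²/2) = 3.622e+04 Pa.
ΔP_A/ΔP_B = 9.409e+04/3.622e+04 = 2.60.

ΔP_A/ΔP_B ≈ 2.60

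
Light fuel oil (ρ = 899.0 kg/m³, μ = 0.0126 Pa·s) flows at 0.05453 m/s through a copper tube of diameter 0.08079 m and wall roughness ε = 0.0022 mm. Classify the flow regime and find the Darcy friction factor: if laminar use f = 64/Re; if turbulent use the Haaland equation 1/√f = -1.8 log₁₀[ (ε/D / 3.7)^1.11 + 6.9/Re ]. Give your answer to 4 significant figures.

Re = ρVD/μ = 899·0.05453·0.08079/0.0126 = 314.3.
Re < 2300 → laminar, so f = 64/Re = 0.2036 (roughness is irrelevant in laminar flow).

f ≈ 0.2036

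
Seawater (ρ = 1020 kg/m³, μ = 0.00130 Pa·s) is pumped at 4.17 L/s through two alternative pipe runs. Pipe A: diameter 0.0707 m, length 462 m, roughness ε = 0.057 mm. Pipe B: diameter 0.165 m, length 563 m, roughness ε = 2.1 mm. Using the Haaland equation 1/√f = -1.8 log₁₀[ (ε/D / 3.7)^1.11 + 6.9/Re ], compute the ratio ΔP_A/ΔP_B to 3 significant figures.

Pipe A: V = Q/A = 0.00417/0.003926 = 1.062 m/s; Re = 5.892e+04; ε/D = 0.000806; Haaland → f = 0.02264; ΔP_A = f(L/D)(ρV²/2) = 8.515e+04 Pa.
Pipe B: V = Q/A = 0.00417/0.02138 = 0.195 m/s; Re = 2.525e+04; ε/D = 0.0127; Haaland → f = 0.04315; ΔP_B = f(L/D)(ρV²/2) = 2856 Pa.
ΔP_A/ΔP_B = 8.515e+04/2856 = 29.8.

ΔP_A/ΔP_B ≈ 29.8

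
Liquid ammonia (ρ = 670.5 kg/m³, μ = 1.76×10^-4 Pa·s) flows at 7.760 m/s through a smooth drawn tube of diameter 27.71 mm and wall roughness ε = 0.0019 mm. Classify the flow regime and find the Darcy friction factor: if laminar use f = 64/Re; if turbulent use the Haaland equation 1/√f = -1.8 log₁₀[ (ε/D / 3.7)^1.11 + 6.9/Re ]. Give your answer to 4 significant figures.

f ≈ 0.01310

Re = ρVD/μ = 670.5·7.76·0.02771/0.000176 = 8.192e+05.
Re > 4000 → turbulent. ε/D = 1.9e-06/0.02771 = 6.86e-05; Haaland: 1/√f = -1.8 log₁₀[5.59e-06 + 8.42e-06] = 8.736, so f = 0.0131.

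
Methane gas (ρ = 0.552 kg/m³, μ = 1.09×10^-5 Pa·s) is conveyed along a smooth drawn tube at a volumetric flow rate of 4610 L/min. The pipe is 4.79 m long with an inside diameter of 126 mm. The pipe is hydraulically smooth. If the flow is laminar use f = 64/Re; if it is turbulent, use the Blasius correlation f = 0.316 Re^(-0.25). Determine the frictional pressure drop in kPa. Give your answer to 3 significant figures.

ΔP ≈ 0.00894 kPa

Q = 4610 L/min = 4610/60000 = 0.07683 m³/s.
Cross-sectional area A = πD²/4 = π(0.126)²/4 = 0.01247 m²; mean velocity V = Q/A = 0.07683/0.01247 = 6.162 m/s.
Reynolds number Re = ρVD/μ = 0.552 · 6.162 · 0.126 / 1.09e-05 = 3.932e+04.
Re > 4000 → turbulent. Smooth-pipe (Blasius): f = 0.316 Re^(-0.25) = 0.316/(3.932e+04)^0.25 = 0.02244.
Darcy-Weisbach: ΔP = f(L/D)(ρV²/2) = 0.02244·(4.79/0.126)·(0.552·6.162²/2) = 0.02244·38.02·10.48 = 8.94 Pa.
ΔP = 8.94 Pa = 0.00894 kPa.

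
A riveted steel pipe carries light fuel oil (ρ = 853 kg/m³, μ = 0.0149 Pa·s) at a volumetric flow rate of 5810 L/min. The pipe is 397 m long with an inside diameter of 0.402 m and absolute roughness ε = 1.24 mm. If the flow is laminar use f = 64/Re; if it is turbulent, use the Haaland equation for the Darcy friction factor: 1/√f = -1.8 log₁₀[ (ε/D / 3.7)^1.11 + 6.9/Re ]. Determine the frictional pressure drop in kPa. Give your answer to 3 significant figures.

Q = 5810 L/min = 5810/60000 = 0.09683 m³/s.
Cross-sectional area A = πD²/4 = π(0.402)²/4 = 0.1269 m²; mean velocity V = Q/A = 0.09683/0.1269 = 0.7629 m/s.
Reynolds number Re = ρVD/μ = 853 · 0.7629 · 0.402 / 0.0149 = 1.756e+04.
Re > 4000 → turbulent. Relative roughness ε/D = 0.00124/0.402 = 0.00308. Haaland: 1/√f = -1.8 log₁₀[(0.00308/3.7)^1.11 + 6.9/1.756e+04] = -1.8 log₁₀[0.000382 + 0.000393] = 5.599, so f = 0.0319.
Darcy-Weisbach: ΔP = f(L/D)(ρV²/2) = 0.0319·(397/0.402)·(853·0.7629²/2) = 0.0319·987.6·248.2 = 7820 Pa.
ΔP = 7820 Pa = 7.82 kPa.

ΔP ≈ 7.82 kPa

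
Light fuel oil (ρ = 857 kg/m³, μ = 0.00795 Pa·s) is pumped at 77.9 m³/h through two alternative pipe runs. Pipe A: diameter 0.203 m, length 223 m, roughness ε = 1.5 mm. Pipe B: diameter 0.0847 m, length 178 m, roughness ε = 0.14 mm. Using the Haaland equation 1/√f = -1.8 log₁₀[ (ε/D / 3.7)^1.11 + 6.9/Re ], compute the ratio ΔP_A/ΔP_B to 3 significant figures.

Pipe A: V = Q/A = 0.02164/0.03237 = 0.6686 m/s; Re = 1.463e+04; ε/D = 0.00739; Haaland → f = 0.03854; ΔP_A = f(L/D)(ρV²/2) = 8109 Pa.
Pipe B: V = Q/A = 0.02164/0.005635 = 3.84 m/s; Re = 3.507e+04; ε/D = 0.00165; Haaland → f = 0.02652; ΔP_B = f(L/D)(ρV²/2) = 3.523e+05 Pa.
ΔP_A/ΔP_B = 8109/3.523e+05 = 0.0230.

ΔP_A/ΔP_B ≈ 0.0230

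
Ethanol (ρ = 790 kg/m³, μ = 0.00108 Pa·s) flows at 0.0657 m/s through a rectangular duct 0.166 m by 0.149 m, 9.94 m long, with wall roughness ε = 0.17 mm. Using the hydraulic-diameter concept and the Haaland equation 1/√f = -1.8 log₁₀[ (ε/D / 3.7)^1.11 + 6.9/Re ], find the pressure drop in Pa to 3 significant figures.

Hydraulic diameter D_h = 4A/P = 4·(0.166·0.149)/(2·(0.166+0.149)) = 0.09894/0.63 = 0.157 m.
Re = ρVD_h/μ = 790·0.0657·0.157/0.00108 = 7547.
ε/D_h = 0.00017/0.157 = 0.00108; Haaland gives 1/√f = -1.8 log₁₀[0.00012+0.000914] = 5.374, so f = 0.03463.
ΔP = f(L/D_h)(ρV²/2) = 0.03463·9.94/0.157·1.705 = 3.737 Pa.

ΔP ≈ 3.74 Pa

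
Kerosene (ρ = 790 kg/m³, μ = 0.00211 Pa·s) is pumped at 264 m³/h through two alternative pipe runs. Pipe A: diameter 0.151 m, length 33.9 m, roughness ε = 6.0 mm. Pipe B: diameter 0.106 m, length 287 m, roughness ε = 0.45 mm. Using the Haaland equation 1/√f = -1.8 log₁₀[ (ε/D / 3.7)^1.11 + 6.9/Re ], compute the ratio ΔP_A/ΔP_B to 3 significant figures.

Pipe A: V = Q/A = 0.07333/0.01791 = 4.095 m/s; Re = 2.315e+05; ε/D = 0.0397; Haaland → f = 0.06473; ΔP_A = f(L/D)(ρV²/2) = 9.626e+04 Pa.
Pipe B: V = Q/A = 0.07333/0.008825 = 8.31 m/s; Re = 3.298e+05; ε/D = 0.00425; Haaland → f = 0.02927; ΔP_B = f(L/D)(ρV²/2) = 2.162e+06 Pa.
ΔP_A/ΔP_B = 9.626e+04/2.162e+06 = 0.0445.

ΔP_A/ΔP_B ≈ 0.0445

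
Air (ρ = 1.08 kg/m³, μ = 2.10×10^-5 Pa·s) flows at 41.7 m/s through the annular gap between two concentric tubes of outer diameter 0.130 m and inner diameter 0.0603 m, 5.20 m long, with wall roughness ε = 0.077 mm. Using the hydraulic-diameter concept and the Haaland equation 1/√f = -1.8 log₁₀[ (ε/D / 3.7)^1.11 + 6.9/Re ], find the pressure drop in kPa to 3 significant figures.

ΔP ≈ 1.52 kPa

Hydraulic diameter D_h = 4A/P = D_o - D_i = 0.13 - 0.0603 = 0.0697 m.
Re = ρVD_h/μ = 1.08·41.7·0.0697/2.1e-05 = 1.495e+05.
ε/D_h = 7.7e-05/0.0697 = 0.0011; Haaland gives 1/√f = -1.8 log₁₀[0.000122+4.62e-05] = 6.792, so f = 0.02167.
ΔP = f(L/D_h)(ρV²/2) = 0.02167·5.2/0.0697·939 = 1518 Pa.
ΔP = 1.52 kPa.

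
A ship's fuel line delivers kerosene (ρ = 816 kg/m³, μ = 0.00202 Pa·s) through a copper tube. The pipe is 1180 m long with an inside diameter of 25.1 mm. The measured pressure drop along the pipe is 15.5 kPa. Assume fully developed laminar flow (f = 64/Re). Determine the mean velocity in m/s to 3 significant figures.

For laminar flow, f = 64/Re with Re = ρVD/μ, so Darcy-Weisbach reduces to ΔP = 32μLV/D². Solving for V: V = ΔP·D²/(32μL) = 1.55e+04·(0.0251)²/(32·0.00202·1180) = 0.128 m/s.
Check: Re = ρVD/μ = 816·0.128·0.0251/0.00202 = 1298 < 2300, so the laminar assumption holds.

V ≈ 0.128 m/s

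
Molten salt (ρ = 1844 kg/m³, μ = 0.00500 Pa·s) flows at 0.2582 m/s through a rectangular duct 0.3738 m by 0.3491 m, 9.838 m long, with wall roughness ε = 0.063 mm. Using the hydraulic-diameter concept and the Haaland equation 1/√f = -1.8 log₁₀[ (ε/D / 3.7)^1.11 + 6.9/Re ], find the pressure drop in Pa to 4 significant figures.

Hydraulic diameter D_h = 4A/P = 4·(0.3738·0.3491)/(2·(0.3738+0.3491)) = 0.522/1.446 = 0.361 m.
Re = ρVD_h/μ = 1844·0.2582·0.361/0.005 = 3.438e+04.
ε/D_h = 6.3e-05/0.361 = 0.000175; Haaland gives 1/√f = -1.8 log₁₀[1.58e-05+0.000201] = 6.596, so f = 0.02298.
ΔP = f(L/D_h)(ρV²/2) = 0.02298·9.838/0.361·61.47 = 38.5 Pa.

ΔP ≈ 38.50 Pa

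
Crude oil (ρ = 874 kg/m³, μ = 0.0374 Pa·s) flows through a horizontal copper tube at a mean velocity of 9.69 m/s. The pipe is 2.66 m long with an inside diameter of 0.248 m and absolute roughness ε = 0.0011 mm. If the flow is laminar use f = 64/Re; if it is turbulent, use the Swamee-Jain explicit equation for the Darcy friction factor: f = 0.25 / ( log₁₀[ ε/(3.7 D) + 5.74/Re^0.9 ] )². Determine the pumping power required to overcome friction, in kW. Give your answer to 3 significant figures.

Reynolds number Re = ρVD/μ = 874 · 9.69 · 0.248 / 0.0374 = 5.616e+04.
Re > 4000 → turbulent. Relative roughness ε/D = 1.1e-06/0.248 = 4.44e-06. Swamee-Jain: f = 0.25/(log₁₀[4.44e-06/3.7 + 5.74/5.616e+04^0.9])² = 0.25/(log₁₀[1.2e-06 + 0.000305])² = 0.25/(-3.514)² = 0.02025.
Darcy-Weisbach: ΔP = f(L/D)(ρV²/2) = 0.02025·(2.66/0.248)·(874·9.69²/2) = 0.02025·10.73·4.103e+04 = 8911 Pa.
Q = V·A = 9.69·0.04831 = 0.4681 m³/s.
Pumping power P = QΔP = 0.4681·8911 = 4171 W = 4.17 kW.

P ≈ 4.17 kW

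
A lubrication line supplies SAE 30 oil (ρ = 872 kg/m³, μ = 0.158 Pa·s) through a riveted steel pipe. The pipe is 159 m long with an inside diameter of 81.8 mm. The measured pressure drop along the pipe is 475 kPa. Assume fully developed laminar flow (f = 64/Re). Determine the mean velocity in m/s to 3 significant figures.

V ≈ 3.95 m/s

For laminar flow, f = 64/Re with Re = ρVD/μ, so Darcy-Weisbach reduces to ΔP = 32μLV/D². Solving for V: V = ΔP·D²/(32μL) = 4.75e+05·(0.0818)²/(32·0.158·159) = 3.954 m/s.
Check: Re = ρVD/μ = 872·3.954·0.0818/0.158 = 1785 < 2300, so the laminar assumption holds.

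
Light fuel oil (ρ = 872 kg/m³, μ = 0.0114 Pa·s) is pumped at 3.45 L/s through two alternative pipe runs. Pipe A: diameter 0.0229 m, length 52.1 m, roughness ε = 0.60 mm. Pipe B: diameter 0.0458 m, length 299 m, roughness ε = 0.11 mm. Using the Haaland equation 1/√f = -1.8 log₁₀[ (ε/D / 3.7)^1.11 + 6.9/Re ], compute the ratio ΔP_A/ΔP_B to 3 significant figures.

Pipe A: V = Q/A = 0.00345/0.0004119 = 8.376 m/s; Re = 1.467e+04; ε/D = 0.0262; Haaland → f = 0.0564; ΔP_A = f(L/D)(ρV²/2) = 3.925e+06 Pa.
Pipe B: V = Q/A = 0.00345/0.001647 = 2.094 m/s; Re = 7336; ε/D = 0.0024; Haaland → f = 0.03645; ΔP_B = f(L/D)(ρV²/2) = 4.549e+05 Pa.
ΔP_A/ΔP_B = 3.925e+06/4.549e+05 = 8.63.

ΔP_A/ΔP_B ≈ 8.63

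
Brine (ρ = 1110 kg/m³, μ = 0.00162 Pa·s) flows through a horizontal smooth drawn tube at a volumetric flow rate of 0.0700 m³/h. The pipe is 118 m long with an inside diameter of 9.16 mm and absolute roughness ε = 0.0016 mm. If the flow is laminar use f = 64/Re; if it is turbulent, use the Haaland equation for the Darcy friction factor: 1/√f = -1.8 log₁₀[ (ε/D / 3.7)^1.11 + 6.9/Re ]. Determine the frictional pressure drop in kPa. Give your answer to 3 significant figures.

ΔP ≈ 21.5 kPa

Q = 0.0700 m³/h = 0.0700/3600 = 1.944e-05 m³/s.
Cross-sectional area A = πD²/4 = π(0.00916)²/4 = 6.59e-05 m²; mean velocity V = Q/A = 1.944e-05/6.59e-05 = 0.2951 m/s.
Reynolds number Re = ρVD/μ = 1110 · 0.2951 · 0.00916 / 0.00162 = 1852.
Re < 2300 → laminar flow, so f = 64/Re = 64/1852 = 0.03456 (the turbulent correlation is not needed).
Darcy-Weisbach: ΔP = f(L/D)(ρV²/2) = 0.03456·(118/0.00916)·(1110·0.2951²/2) = 0.03456·1.288e+04·48.32 = 2.151e+04 Pa.
ΔP = 2.151e+04 Pa = 21.5 kPa.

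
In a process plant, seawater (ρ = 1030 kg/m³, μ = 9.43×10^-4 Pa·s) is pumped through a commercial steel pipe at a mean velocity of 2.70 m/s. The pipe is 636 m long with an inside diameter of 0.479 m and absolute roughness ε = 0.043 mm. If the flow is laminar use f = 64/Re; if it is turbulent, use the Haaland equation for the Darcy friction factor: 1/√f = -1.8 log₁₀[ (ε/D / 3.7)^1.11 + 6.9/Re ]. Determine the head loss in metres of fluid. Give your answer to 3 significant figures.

Reynolds number Re = ρVD/μ = 1030 · 2.7 · 0.479 / 0.000943 = 1.413e+06.
Re > 4000 → turbulent. Relative roughness ε/D = 4.3e-05/0.479 = 8.98e-05. Haaland: 1/√f = -1.8 log₁₀[(8.98e-05/3.7)^1.11 + 6.9/1.413e+06] = -1.8 log₁₀[7.54e-06 + 4.88e-06] = 8.83, so f = 0.01282.
Darcy-Weisbach: ΔP = f(L/D)(ρV²/2) = 0.01282·(636/0.479)·(1030·2.7²/2) = 0.01282·1328·3754 = 6.393e+04 Pa.
Head loss h_f = ΔP/(ρg) = 6.393e+04/(1030·9.81) = 6.33 m.

h_f ≈ 6.33 m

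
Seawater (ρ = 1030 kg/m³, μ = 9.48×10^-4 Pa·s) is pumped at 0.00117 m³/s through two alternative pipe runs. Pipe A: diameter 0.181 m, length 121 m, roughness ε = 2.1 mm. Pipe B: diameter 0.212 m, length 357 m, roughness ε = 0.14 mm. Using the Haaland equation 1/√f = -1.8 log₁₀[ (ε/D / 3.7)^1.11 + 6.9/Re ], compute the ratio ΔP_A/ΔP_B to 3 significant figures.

ΔP_A/ΔP_B ≈ 0.992

Pipe A: V = Q/A = 0.00117/0.02573 = 0.04547 m/s; Re = 8942; ε/D = 0.0116; Haaland → f = 0.04519; ΔP_A = f(L/D)(ρV²/2) = 32.17 Pa.
Pipe B: V = Q/A = 0.00117/0.0353 = 0.03315 m/s; Re = 7635; ε/D = 0.00066; Haaland → f = 0.03402; ΔP_B = f(L/D)(ρV²/2) = 32.41 Pa.
ΔP_A/ΔP_B = 32.17/32.41 = 0.992.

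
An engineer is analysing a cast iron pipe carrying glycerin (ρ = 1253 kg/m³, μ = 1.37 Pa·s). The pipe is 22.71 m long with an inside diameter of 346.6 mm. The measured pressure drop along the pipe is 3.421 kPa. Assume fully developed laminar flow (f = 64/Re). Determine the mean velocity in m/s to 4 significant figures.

For laminar flow, f = 64/Re with Re = ρVD/μ, so Darcy-Weisbach reduces to ΔP = 32μLV/D². Solving for V: V = ΔP·D²/(32μL) = 3421·(0.3466)²/(32·1.37·22.71) = 0.4128 m/s.
Check: Re = ρVD/μ = 1253·0.4128·0.3466/1.37 = 130.9 < 2300, so the laminar assumption holds.

V ≈ 0.4128 m/s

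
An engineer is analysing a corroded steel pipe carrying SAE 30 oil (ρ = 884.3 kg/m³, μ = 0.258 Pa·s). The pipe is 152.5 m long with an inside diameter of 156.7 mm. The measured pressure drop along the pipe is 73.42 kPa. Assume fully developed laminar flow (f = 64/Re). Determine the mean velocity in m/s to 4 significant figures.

V ≈ 1.432 m/s

For laminar flow, f = 64/Re with Re = ρVD/μ, so Darcy-Weisbach reduces to ΔP = 32μLV/D². Solving for V: V = ΔP·D²/(32μL) = 7.342e+04·(0.1567)²/(32·0.258·152.5) = 1.432 m/s.
Check: Re = ρVD/μ = 884.3·1.432·0.1567/0.258 = 769.1 < 2300, so the laminar assumption holds.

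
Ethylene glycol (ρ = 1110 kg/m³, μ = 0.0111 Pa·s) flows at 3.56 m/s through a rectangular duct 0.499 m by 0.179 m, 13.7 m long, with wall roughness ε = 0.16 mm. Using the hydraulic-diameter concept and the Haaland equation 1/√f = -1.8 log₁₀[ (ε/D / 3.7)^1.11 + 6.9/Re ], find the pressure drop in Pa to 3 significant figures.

ΔP ≈ 7560 Pa

Hydraulic diameter D_h = 4A/P = 4·(0.499·0.179)/(2·(0.499+0.179)) = 0.3573/1.356 = 0.2635 m.
Re = ρVD_h/μ = 1110·3.56·0.2635/0.0111 = 9.38e+04.
ε/D_h = 0.00016/0.2635 = 0.000607; Haaland gives 1/√f = -1.8 log₁₀[6.29e-05+7.36e-05] = 6.957, so f = 0.02066.
ΔP = f(L/D_h)(ρV²/2) = 0.02066·13.7/0.2635·7034 = 7557 Pa.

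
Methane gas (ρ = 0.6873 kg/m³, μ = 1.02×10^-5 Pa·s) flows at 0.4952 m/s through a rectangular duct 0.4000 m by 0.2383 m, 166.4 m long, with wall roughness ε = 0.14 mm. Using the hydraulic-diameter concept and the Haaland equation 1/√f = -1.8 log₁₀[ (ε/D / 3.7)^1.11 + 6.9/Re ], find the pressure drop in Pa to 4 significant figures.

Hydraulic diameter D_h = 4A/P = 4·(0.4·0.2383)/(2·(0.4+0.2383)) = 0.3813/1.277 = 0.2987 m.
Re = ρVD_h/μ = 0.6873·0.4952·0.2987/1.02e-05 = 9966.
ε/D_h = 0.00014/0.2987 = 0.000469; Haaland gives 1/√f = -1.8 log₁₀[4.72e-05+0.000692] = 5.636, so f = 0.03148.
ΔP = f(L/D_h)(ρV²/2) = 0.03148·166.4/0.2987·0.08427 = 1.478 Pa.

ΔP ≈ 1.478 Pa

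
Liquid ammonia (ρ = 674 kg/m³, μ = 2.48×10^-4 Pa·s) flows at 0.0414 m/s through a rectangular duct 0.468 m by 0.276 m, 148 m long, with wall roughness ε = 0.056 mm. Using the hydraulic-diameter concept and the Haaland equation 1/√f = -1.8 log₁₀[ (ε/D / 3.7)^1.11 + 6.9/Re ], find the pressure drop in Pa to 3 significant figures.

Hydraulic diameter D_h = 4A/P = 4·(0.468·0.276)/(2·(0.468+0.276)) = 0.5167/1.488 = 0.3472 m.
Re = ρVD_h/μ = 674·0.0414·0.3472/0.000248 = 3.907e+04.
ε/D_h = 5.6e-05/0.3472 = 0.000161; Haaland gives 1/√f = -1.8 log₁₀[1.44e-05+0.000177] = 6.694, so f = 0.02232.
ΔP = f(L/D_h)(ρV²/2) = 0.02232·148/0.3472·0.5776 = 5.494 Pa.

ΔP ≈ 5.49 Pa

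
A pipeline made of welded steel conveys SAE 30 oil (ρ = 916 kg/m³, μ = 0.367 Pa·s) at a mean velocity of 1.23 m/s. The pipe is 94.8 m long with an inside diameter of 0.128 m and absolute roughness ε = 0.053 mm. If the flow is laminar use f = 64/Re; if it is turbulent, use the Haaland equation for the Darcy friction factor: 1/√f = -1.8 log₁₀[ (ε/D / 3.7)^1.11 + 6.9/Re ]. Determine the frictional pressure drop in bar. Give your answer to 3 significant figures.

Reynolds number Re = ρVD/μ = 916 · 1.23 · 0.128 / 0.367 = 393.
Re < 2300 → laminar flow, so f = 64/Re = 64/393 = 0.1629 (the turbulent correlation is not needed).
Darcy-Weisbach: ΔP = f(L/D)(ρV²/2) = 0.1629·(94.8/0.128)·(916·1.23²/2) = 0.1629·740.6·692.9 = 8.358e+04 Pa.
ΔP = 8.358e+04 Pa = 0.836 bar.

ΔP ≈ 0.836 bar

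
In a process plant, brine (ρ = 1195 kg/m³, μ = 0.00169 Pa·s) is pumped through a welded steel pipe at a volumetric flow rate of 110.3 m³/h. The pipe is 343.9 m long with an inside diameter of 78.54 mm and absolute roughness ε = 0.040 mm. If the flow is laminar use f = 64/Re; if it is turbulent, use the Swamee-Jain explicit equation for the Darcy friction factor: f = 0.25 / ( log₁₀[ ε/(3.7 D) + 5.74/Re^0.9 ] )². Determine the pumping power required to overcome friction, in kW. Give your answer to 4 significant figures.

Q = 110.3 m³/h = 110.3/3600 = 0.03064 m³/s.
Cross-sectional area A = πD²/4 = π(0.07854)²/4 = 0.004845 m²; mean velocity V = Q/A = 0.03064/0.004845 = 6.324 m/s.
Reynolds number Re = ρVD/μ = 1195 · 6.324 · 0.07854 / 0.00169 = 3.512e+05.
Re > 4000 → turbulent. Relative roughness ε/D = 4e-05/0.07854 = 0.000509. Swamee-Jain: f = 0.25/(log₁₀[0.000509/3.7 + 5.74/3.512e+05^0.9])² = 0.25/(log₁₀[0.000138 + 5.86e-05])² = 0.25/(-3.707)² = 0.01819.
Darcy-Weisbach: ΔP = f(L/D)(ρV²/2) = 0.01819·(343.9/0.07854)·(1195·6.324²/2) = 0.01819·4379·2.39e+04 = 1.903e+06 Pa.
Pumping power P = QΔP = 0.03064·1.903e+06 = 58318 W = 58.32 kW.

P ≈ 58.32 kW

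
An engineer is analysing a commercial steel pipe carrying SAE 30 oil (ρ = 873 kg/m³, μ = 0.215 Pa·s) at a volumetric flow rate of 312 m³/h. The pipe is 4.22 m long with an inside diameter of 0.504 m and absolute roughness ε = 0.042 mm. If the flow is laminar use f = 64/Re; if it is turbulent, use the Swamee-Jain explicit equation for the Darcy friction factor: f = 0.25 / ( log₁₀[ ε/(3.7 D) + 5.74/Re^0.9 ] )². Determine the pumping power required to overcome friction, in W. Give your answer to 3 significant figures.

Q = 312 m³/h = 312/3600 = 0.08667 m³/s.
Cross-sectional area A = πD²/4 = π(0.504)²/4 = 0.1995 m²; mean velocity V = Q/A = 0.08667/0.1995 = 0.4344 m/s.
Reynolds number Re = ρVD/μ = 873 · 0.4344 · 0.504 / 0.215 = 889.
Re < 2300 → laminar flow, so f = 64/Re = 64/889 = 0.07199 (the turbulent correlation is not needed).
Darcy-Weisbach: ΔP = f(L/D)(ρV²/2) = 0.07199·(4.22/0.504)·(873·0.4344²/2) = 0.07199·8.373·82.37 = 49.65 Pa.
Pumping power P = QΔP = 0.08667·49.65 = 4.303 W = 4.30 W.

P ≈ 4.30 W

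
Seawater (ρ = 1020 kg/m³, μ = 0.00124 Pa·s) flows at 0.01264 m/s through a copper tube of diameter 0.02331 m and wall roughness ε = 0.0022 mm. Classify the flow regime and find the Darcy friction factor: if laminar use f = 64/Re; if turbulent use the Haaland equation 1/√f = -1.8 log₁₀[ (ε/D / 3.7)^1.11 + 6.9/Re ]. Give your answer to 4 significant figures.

Re = ρVD/μ = 1020·0.01264·0.02331/0.00124 = 242.4.
Re < 2300 → laminar, so f = 64/Re = 0.2641 (roughness is irrelevant in laminar flow).

f ≈ 0.2641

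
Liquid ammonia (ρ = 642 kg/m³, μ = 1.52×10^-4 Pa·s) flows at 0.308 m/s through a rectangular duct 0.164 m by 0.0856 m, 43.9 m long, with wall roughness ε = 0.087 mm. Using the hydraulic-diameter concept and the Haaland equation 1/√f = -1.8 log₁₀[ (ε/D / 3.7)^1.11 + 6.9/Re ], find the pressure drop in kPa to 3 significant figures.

ΔP ≈ 0.243 kPa

Hydraulic diameter D_h = 4A/P = 4·(0.164·0.0856)/(2·(0.164+0.0856)) = 0.05615/0.4992 = 0.1125 m.
Re = ρVD_h/μ = 642·0.308·0.1125/0.000152 = 1.463e+05.
ε/D_h = 8.7e-05/0.1125 = 0.000773; Haaland gives 1/√f = -1.8 log₁₀[8.23e-05+4.72e-05] = 6.998, so f = 0.02042.
ΔP = f(L/D_h)(ρV²/2) = 0.02042·43.9/0.1125·30.45 = 242.7 Pa.
ΔP = 0.243 kPa.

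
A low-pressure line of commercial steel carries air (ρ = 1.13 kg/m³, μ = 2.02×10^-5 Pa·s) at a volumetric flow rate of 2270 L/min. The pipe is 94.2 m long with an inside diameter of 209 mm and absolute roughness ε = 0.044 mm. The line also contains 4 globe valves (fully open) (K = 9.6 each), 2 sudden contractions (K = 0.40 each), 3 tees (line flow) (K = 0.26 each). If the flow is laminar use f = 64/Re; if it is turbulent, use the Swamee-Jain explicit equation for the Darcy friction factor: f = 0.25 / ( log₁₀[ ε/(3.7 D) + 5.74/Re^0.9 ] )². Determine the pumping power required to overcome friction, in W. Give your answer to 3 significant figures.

P ≈ 1.38 W

Q = 2270 L/min = 2270/60000 = 0.03783 m³/s.
Cross-sectional area A = πD²/4 = π(0.209)²/4 = 0.03431 m²; mean velocity V = Q/A = 0.03783/0.03431 = 1.103 m/s.
Reynolds number Re = ρVD/μ = 1.13 · 1.103 · 0.209 / 2.02e-05 = 1.289e+04.
Re > 4000 → turbulent. Relative roughness ε/D = 4.4e-05/0.209 = 0.000211. Swamee-Jain: f = 0.25/(log₁₀[0.000211/3.7 + 5.74/1.289e+04^0.9])² = 0.25/(log₁₀[5.69e-05 + 0.00115])² = 0.25/(-2.919)² = 0.02933.
Total minor-loss coefficient ΣK = 4·9.6 + 2·0.4 + 3·0.26 = 40.
ΔP = [f·L/D + ΣK]·(ρV²/2) = [0.02933·94.2/0.209 + 40]·(1.13·1.103²/2) = [13.22 + 40]·0.6871 = 36.56 Pa.
Pumping power P = QΔP = 0.03783·36.56 = 1.383 W = 1.38 W.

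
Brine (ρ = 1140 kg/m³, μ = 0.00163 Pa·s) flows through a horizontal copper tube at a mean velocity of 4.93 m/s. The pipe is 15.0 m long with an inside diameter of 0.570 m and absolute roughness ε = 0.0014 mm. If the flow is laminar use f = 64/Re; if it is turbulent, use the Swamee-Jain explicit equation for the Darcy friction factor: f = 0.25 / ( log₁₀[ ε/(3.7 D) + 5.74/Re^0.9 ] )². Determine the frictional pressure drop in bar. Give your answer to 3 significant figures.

Reynolds number Re = ρVD/μ = 1140 · 4.93 · 0.57 / 0.00163 = 1.965e+06.
Re > 4000 → turbulent. Relative roughness ε/D = 1.4e-06/0.57 = 2.46e-06. Swamee-Jain: f = 0.25/(log₁₀[2.46e-06/3.7 + 5.74/1.965e+06^0.9])² = 0.25/(log₁₀[6.64e-07 + 1.24e-05])² = 0.25/(-4.883)² = 0.01049.
Darcy-Weisbach: ΔP = f(L/D)(ρV²/2) = 0.01049·(15/0.57)·(1140·4.93²/2) = 0.01049·26.32·1.385e+04 = 3823 Pa.
ΔP = 3823 Pa = 0.0382 bar.

ΔP ≈ 0.0382 bar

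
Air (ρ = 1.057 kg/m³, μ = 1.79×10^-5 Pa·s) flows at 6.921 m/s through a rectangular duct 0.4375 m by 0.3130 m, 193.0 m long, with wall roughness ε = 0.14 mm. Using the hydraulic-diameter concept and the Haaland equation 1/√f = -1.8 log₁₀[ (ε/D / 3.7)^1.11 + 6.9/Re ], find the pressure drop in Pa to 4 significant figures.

Hydraulic diameter D_h = 4A/P = 4·(0.4375·0.313)/(2·(0.4375+0.313)) = 0.5477/1.501 = 0.3649 m.
Re = ρVD_h/μ = 1.057·6.921·0.3649/1.79e-05 = 1.491e+05.
ε/D_h = 0.00014/0.3649 = 0.000384; Haaland gives 1/√f = -1.8 log₁₀[3.78e-05+4.63e-05] = 7.336, so f = 0.01858.
ΔP = f(L/D_h)(ρV²/2) = 0.01858·193/0.3649·25.32 = 248.8 Pa.

ΔP ≈ 248.8 Pa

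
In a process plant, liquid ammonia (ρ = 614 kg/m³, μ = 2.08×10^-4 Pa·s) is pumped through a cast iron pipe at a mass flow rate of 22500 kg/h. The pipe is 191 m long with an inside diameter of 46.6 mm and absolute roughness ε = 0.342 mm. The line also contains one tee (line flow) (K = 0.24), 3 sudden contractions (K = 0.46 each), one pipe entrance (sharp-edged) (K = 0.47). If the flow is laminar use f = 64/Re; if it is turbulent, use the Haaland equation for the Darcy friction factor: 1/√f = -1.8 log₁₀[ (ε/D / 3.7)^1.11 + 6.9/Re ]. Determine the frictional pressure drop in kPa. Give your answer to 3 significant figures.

ΔP ≈ 1560 kPa

ṁ = 22500 kg/h = 22500/3600 = 6.25 kg/s.
A = πD²/4 = π(0.0466)²/4 = 0.001706 m²; mean velocity V = ṁ/(ρA) = 6.25/(614 · 0.001706) = 5.968 m/s.
Reynolds number Re = ρVD/μ = 614 · 5.968 · 0.0466 / 0.000208 = 8.21e+05.
Re > 4000 → turbulent. Relative roughness ε/D = 0.000342/0.0466 = 0.00734. Haaland: 1/√f = -1.8 log₁₀[(0.00734/3.7)^1.11 + 6.9/8.21e+05] = -1.8 log₁₀[0.001 + 8.4e-06] = 5.393, so f = 0.03438.
Total minor-loss coefficient ΣK = 1·0.24 + 3·0.46 + 1·0.47 = 2.09.
ΔP = [f·L/D + ΣK]·(ρV²/2) = [0.03438·191/0.0466 + 2.09]·(614·5.968²/2) = [140.9 + 2.09]·1.094e+04 = 1.564e+06 Pa.
ΔP = 1.564e+06 Pa = 1560 kPa.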